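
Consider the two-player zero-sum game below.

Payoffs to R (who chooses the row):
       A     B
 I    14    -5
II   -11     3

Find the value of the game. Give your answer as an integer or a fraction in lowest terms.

-13/33

Row minima are -5 and -11, so R's maximin is -5; column maxima are 14 and 3, so C's minimax is 3. These differ, so the equilibrium is in mixed strategies.
Let R play I with probability p. C is indifferent when 14p − 11(1−p) = −5p + 3(1−p), giving p = 14/33.
Let C play A with probability q. R is indifferent when 14q − 5(1−q) = −11q + 3(1−q), giving q = 8/33.
The value is 14·(8/33) + (-5)·(25/33) = -13/33.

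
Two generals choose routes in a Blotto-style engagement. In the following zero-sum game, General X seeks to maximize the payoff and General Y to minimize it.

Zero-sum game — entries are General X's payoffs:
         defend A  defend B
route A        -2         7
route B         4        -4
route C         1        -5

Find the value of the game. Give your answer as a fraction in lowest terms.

20/17

Row route C is strictly dominated by row route B, so General X never plays it.
The remaining 2×2 game on (route A, route B) × (defend A, defend B) has no saddle point. Let General X play route A with probability p; indifference gives −2p + 4(1−p) = 7p − 4(1−p), so p = 8/17.
Similarly General Y's optimal q on defend A is 11/17, and the value is -2·(11/17) + (7)·(6/17) = 20/17.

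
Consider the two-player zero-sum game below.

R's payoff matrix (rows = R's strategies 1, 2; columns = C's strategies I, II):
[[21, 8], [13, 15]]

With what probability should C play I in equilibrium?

Row minima are 8 and 13, so R's maximin is 13; column maxima are 21 and 15, so C's minimax is 15. These differ, so the equilibrium is in mixed strategies.
Let C play I with probability q. R is indifferent when 21q + 8(1−q) = 13q + 15(1−q), giving q = 7/15.

7/15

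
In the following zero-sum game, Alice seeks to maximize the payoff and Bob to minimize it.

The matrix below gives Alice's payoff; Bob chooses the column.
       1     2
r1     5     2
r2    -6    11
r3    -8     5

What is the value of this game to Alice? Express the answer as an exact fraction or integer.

Row r3 is strictly dominated by row r2, so Alice never plays it.
The remaining 2×2 game on (r1, r2) × (1, 2) has no saddle point. Let Alice play r1 with probability p; indifference gives 5p − 6(1−p) = 2p + 11(1−p), so p = 17/20.
Similarly Bob's optimal q on 1 is 9/20, and the value is 5·(9/20) + (2)·(11/20) = 67/20.

67/20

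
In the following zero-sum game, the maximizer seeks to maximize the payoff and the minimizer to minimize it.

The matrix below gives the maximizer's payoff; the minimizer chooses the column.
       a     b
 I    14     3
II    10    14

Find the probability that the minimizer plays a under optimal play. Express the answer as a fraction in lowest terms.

11/15

Row minima are 3 and 10, so the maximizer's maximin is 10; column maxima are 14 and 14, so the minimizer's minimax is 14. These differ, so the equilibrium is in mixed strategies.
Let the minimizer play a with probability q. The maximizer is indifferent when 14q + 3(1−q) = 10q + 14(1−q), giving q = 11/15.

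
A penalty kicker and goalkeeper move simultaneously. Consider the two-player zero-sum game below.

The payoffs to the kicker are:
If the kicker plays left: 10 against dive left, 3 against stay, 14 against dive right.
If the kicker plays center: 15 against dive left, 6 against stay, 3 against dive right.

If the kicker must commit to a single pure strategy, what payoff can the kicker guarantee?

The worst-case payoff for each row is left: 3, center: 3.
The best of these is 3.

3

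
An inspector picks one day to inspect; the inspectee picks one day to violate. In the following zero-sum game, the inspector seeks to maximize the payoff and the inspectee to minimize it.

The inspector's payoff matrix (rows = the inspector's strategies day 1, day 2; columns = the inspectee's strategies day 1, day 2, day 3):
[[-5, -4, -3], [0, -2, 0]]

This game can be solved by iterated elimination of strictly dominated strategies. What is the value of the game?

-2

Row day 1 is strictly dominated by row day 2 (0>-5, -2>-4, 0>-3); eliminate day 1.
Column day 1 is strictly dominated by day 2 for the inspectee (-2<0); eliminate day 1.
Column day 3 is strictly dominated by day 2 for the inspectee (-2<0); eliminate day 3.
Only (day 2, day 2) remains, with payoff -2.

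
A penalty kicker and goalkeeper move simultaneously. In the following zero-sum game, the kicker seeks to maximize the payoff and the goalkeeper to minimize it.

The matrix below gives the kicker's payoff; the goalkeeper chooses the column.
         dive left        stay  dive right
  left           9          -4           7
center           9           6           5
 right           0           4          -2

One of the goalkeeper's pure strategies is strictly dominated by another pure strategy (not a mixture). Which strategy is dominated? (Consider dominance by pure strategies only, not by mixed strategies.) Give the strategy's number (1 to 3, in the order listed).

1

The goalkeeper prefers columns that give the kicker less. Compare dive left with dive right: 7 < 9, 5 < 9, -2 < 0.
So dive right strictly dominates dive left for the goalkeeper; dive left is strictly dominated.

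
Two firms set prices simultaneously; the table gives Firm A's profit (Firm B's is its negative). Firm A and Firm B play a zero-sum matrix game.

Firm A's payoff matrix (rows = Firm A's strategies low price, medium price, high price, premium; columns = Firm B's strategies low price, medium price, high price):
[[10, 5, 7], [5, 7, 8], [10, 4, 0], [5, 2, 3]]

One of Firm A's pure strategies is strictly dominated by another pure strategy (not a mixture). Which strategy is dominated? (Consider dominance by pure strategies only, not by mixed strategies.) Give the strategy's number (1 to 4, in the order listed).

4

Compare premium with low price: 10 > 5, 5 > 2, 7 > 3.
So low price strictly dominates premium for Firm A; premium is strictly dominated.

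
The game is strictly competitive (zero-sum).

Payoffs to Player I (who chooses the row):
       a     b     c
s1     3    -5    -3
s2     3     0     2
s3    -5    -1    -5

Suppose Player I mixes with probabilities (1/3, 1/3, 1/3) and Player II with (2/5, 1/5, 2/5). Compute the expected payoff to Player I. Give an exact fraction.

-16/15

Against (2/5, 1/5, 2/5), each row's expected payoff is s1: -1; s2: 2; s3: -21/5.
Taking the (1/3, 1/3, 1/3)-weighted average: (1/3)·(-1) + (1/3)·(2) + (1/3)·(-21/5) = -16/15.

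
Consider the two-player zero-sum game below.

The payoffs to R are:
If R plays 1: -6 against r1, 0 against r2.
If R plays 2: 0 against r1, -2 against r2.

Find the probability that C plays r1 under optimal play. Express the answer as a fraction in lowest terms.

1/4

Row minima are -6 and -2, so R's maximin is -2; column maxima are 0 and 0, so C's minimax is 0. These differ, so the equilibrium is in mixed strategies.
Let C play r1 with probability q. R is indifferent when −6q = −2(1−q), giving q = 1/4.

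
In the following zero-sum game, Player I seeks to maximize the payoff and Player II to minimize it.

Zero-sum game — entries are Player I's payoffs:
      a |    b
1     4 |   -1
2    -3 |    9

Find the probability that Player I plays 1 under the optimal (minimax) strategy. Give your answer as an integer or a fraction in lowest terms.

Row minima are -1 and -3, so Player I's maximin is -1; column maxima are 4 and 9, so Player II's minimax is 4. These differ, so the equilibrium is in mixed strategies.
Let Player I play 1 with probability p. Player II is indifferent when 4p − 3(1−p) = −p + 9(1−p), giving p = 12/17.

12/17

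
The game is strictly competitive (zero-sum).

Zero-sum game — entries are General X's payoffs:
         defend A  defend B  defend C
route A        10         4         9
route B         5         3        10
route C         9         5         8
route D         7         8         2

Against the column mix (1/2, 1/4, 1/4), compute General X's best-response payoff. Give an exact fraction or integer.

33/4

route A: (10)·(1/2) + (4)·(1/4) + (9)·(1/4) = 33/4.
route B: (5)·(1/2) + (3)·(1/4) + (10)·(1/4) = 23/4.
route C: (9)·(1/2) + (5)·(1/4) + (8)·(1/4) = 31/4.
route D: (7)·(1/2) + (8)·(1/4) + (2)·(1/4) = 6.
The best pure response is route A with expected payoff 33/4.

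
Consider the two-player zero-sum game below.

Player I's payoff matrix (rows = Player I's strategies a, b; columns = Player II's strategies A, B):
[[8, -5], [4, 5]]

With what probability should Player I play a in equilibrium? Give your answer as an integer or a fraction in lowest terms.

Row minima are -5 and 4, so Player I's maximin is 4; column maxima are 8 and 5, so Player II's minimax is 5. These differ, so the equilibrium is in mixed strategies.
Let Player I play a with probability p. Player II is indifferent when 8p + 4(1−p) = −5p + 5(1−p), giving p = 1/14.

1/14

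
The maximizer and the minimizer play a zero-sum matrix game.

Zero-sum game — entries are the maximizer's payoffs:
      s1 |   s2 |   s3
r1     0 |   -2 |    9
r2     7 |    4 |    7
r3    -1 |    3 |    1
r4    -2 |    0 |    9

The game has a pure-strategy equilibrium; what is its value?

Row minima: -2, 4, -1, -2 → the maximizer's maximin is 4.
Column maxima: 7, 4, 9 → the minimizer's minimax is 4.
They coincide at (r2, s2), so the value is 4.

4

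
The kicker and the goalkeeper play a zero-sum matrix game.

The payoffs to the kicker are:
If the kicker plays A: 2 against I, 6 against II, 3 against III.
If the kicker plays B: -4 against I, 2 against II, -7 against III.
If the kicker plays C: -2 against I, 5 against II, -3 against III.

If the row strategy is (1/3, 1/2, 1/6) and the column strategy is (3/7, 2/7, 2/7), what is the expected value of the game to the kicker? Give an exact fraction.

-10/21

Against (3/7, 2/7, 2/7), each row's expected payoff is A: 24/7; B: -22/7; C: -2/7.
Taking the (1/3, 1/2, 1/6)-weighted average: (1/3)·(24/7) + (1/2)·(-22/7) + (1/6)·(-2/7) = -10/21.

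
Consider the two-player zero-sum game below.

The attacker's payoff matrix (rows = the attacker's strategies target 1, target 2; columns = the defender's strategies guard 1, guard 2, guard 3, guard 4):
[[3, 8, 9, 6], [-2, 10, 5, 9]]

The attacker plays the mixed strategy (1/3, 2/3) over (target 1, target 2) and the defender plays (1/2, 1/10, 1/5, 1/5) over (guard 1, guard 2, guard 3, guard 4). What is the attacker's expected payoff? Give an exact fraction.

Against (1/2, 1/10, 1/5, 1/5), each row's expected payoff is target 1: 53/10; target 2: 14/5.
Taking the (1/3, 2/3)-weighted average: (1/3)·(53/10) + (2/3)·(14/5) = 109/30.

109/30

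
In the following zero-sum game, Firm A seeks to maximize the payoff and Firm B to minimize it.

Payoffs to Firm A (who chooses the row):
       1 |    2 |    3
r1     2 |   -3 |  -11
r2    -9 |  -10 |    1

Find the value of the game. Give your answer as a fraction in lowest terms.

-113/19

Column 1 is strictly dominated by 2 for Firm B (it gives Firm A more in every row).
The remaining 2×2 game on (r1, r2) × (2, 3) has no saddle point. Let Firm A play r1 with probability p; indifference gives −3p − 10(1−p) = −11p + (1−p), so p = 11/19.
Similarly Firm B's optimal q on 2 is 12/19, and the value is -3·(12/19) + (-11)·(7/19) = -113/19.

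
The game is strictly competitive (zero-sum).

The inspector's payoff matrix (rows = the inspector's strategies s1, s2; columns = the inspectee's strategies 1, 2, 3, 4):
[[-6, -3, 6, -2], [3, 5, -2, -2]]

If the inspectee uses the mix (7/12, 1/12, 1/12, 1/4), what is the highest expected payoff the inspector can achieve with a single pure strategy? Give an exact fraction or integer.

3/2

s1: (-6)·(7/12) + (-3)·(1/12) + (6)·(1/12) + (-2)·(1/4) = -15/4.
s2: (3)·(7/12) + (5)·(1/12) + (-2)·(1/12) + (-2)·(1/4) = 3/2.
The best pure response is s2 with expected payoff 3/2.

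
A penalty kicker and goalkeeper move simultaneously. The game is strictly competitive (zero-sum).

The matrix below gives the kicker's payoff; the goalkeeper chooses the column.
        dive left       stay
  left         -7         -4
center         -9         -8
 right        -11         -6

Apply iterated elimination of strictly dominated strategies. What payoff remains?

-7

Row right is strictly dominated by row left (-7>-11, -4>-6); eliminate right.
Row center is strictly dominated by row left (-7>-9, -4>-8); eliminate center.
Column stay is strictly dominated by dive left for the goalkeeper (-7<-4); eliminate stay.
Only (left, dive left) remains, with payoff -7.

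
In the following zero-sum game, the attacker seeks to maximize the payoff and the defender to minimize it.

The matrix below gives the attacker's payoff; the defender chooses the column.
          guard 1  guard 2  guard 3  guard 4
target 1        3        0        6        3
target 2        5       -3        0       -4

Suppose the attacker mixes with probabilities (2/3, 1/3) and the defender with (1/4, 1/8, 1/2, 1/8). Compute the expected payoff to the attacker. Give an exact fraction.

23/8

Against (1/4, 1/8, 1/2, 1/8), each row's expected payoff is target 1: 33/8; target 2: 3/8.
Taking the (2/3, 1/3)-weighted average: (2/3)·(33/8) + (1/3)·(3/8) = 23/8.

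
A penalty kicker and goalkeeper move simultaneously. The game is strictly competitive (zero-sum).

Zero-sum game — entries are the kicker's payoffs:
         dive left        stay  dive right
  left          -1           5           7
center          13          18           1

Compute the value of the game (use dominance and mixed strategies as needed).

Column stay is strictly dominated by dive left for the goalkeeper (it gives the kicker more in every row).
The remaining 2×2 game on (left, center) × (dive left, dive right) has no saddle point. Let the kicker play left with probability p; indifference gives −p + 13(1−p) = 7p + (1−p), so p = 3/5.
Similarly the goalkeeper's optimal q on dive left is 3/10, and the value is -1·(3/10) + (7)·(7/10) = 23/5.

23/5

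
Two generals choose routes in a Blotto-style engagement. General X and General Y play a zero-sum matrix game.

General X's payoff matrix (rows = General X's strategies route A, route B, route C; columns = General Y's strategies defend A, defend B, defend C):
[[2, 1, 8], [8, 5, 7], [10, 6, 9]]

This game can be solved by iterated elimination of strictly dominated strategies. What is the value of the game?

Column defend A is strictly dominated by defend B for General Y (1<2, 5<8, 6<10); eliminate defend A.
Column defend C is strictly dominated by defend B for General Y (1<8, 5<7, 6<9); eliminate defend C.
Row route B is strictly dominated by row route C (6>5); eliminate route B.
Row route A is strictly dominated by row route C (6>1); eliminate route A.
Only (route C, defend B) remains, with payoff 6.

6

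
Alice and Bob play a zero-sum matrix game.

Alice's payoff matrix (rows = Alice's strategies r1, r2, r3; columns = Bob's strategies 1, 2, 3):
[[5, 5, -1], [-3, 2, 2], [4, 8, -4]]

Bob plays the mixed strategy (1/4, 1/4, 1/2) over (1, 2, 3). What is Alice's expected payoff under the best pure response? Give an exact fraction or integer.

r1: (5)·(1/4) + (5)·(1/4) + (-1)·(1/2) = 2.
r2: (-3)·(1/4) + (2)·(1/4) + (2)·(1/2) = 3/4.
r3: (4)·(1/4) + (8)·(1/4) + (-4)·(1/2) = 1.
The best pure response is r1 with expected payoff 2.

2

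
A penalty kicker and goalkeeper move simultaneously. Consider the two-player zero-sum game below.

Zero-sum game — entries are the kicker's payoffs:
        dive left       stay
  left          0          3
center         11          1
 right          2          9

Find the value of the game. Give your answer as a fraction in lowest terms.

Row left is strictly dominated by row right, so the kicker never plays it.
The remaining 2×2 game on (center, right) × (dive left, stay) has no saddle point. Let the kicker play center with probability p; indifference gives 11p + 2(1−p) = p + 9(1−p), so p = 7/17.
Similarly the goalkeeper's optimal q on dive left is 8/17, and the value is 11·(8/17) + (1)·(9/17) = 97/17.

97/17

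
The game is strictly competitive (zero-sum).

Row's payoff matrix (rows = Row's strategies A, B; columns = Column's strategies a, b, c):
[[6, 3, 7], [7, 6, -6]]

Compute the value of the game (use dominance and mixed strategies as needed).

Column a is strictly dominated by b for Column (it gives Row more in every row).
The remaining 2×2 game on (A, B) × (b, c) has no saddle point. Let Row play A with probability p; indifference gives 3p + 6(1−p) = 7p − 6(1−p), so p = 3/4.
Similarly Column's optimal q on b is 13/16, and the value is 3·(13/16) + (7)·(3/16) = 15/4.

15/4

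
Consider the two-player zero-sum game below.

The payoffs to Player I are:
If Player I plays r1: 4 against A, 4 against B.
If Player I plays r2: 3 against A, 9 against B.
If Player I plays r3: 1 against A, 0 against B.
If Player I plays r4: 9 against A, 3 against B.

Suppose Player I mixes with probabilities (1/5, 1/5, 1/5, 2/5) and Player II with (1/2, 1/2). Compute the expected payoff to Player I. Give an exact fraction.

Against (1/2, 1/2), each row's expected payoff is r1: 4; r2: 6; r3: 1/2; r4: 6.
Taking the (1/5, 1/5, 1/5, 2/5)-weighted average: (1/5)·(4) + (1/5)·(6) + (1/5)·(1/2) + (2/5)·(6) = 9/2.

9/2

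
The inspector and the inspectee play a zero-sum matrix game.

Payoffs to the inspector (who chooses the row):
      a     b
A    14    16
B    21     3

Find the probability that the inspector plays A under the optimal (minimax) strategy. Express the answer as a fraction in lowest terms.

9/10

Row minima are 14 and 3, so the inspector's maximin is 14; column maxima are 21 and 16, so the inspectee's minimax is 16. These differ, so the equilibrium is in mixed strategies.
Let the inspector play A with probability p. The inspectee is indifferent when 14p + 21(1−p) = 16p + 3(1−p), giving p = 9/10.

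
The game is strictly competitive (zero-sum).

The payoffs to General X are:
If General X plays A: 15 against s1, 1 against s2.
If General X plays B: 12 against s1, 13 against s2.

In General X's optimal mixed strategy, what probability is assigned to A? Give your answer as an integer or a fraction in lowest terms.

Row minima are 1 and 12, so General X's maximin is 12; column maxima are 15 and 13, so General Y's minimax is 13. These differ, so the equilibrium is in mixed strategies.
Let General X play A with probability p. General Y is indifferent when 15p + 12(1−p) = p + 13(1−p), giving p = 1/15.

1/15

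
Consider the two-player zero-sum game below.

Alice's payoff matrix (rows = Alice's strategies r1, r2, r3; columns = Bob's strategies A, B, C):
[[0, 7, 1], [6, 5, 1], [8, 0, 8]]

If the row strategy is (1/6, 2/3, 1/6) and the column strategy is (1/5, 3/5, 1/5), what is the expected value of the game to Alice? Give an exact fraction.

21/5

Against (1/5, 3/5, 1/5), each row's expected payoff is r1: 22/5; r2: 22/5; r3: 16/5.
Taking the (1/6, 2/3, 1/6)-weighted average: (1/6)·(22/5) + (2/3)·(22/5) + (1/6)·(16/5) = 21/5.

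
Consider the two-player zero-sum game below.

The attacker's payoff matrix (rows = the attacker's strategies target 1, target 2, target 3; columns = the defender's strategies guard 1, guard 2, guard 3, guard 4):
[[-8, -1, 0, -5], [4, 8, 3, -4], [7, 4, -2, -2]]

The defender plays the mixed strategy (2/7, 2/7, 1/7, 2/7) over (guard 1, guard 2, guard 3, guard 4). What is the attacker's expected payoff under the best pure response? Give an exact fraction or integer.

19/7

target 1: (-8)·(2/7) + (-1)·(2/7) + (0)·(1/7) + (-5)·(2/7) = -4.
target 2: (4)·(2/7) + (8)·(2/7) + (3)·(1/7) + (-4)·(2/7) = 19/7.
target 3: (7)·(2/7) + (4)·(2/7) + (-2)·(1/7) + (-2)·(2/7) = 16/7.
The best pure response is target 2 with expected payoff 19/7.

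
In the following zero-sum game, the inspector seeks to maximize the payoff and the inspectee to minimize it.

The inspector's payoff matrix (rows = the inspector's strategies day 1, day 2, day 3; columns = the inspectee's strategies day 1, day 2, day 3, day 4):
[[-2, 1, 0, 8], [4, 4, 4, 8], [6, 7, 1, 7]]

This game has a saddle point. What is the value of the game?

Row minima: -2, 4, 1 → the inspector's maximin is 4.
Column maxima: 6, 7, 4, 8 → the inspectee's minimax is 4.
They coincide at (day 2, day 3), so the value is 4.

4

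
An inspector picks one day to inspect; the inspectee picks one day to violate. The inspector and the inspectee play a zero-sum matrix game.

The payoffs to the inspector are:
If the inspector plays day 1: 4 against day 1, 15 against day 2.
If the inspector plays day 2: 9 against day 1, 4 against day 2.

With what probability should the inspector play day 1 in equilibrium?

Row minima are 4 and 4, so the inspector's maximin is 4; column maxima are 9 and 15, so the inspectee's minimax is 9. These differ, so the equilibrium is in mixed strategies.
Let the inspector play day 1 with probability p. The inspectee is indifferent when 4p + 9(1−p) = 15p + 4(1−p), giving p = 5/16.

5/16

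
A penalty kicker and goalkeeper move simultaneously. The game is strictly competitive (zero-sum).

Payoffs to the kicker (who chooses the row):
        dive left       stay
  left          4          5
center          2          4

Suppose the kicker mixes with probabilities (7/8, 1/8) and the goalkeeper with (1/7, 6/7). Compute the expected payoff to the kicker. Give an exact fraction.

33/7

Against (1/7, 6/7), each row's expected payoff is left: 34/7; center: 26/7.
Taking the (7/8, 1/8)-weighted average: (7/8)·(34/7) + (1/8)·(26/7) = 33/7.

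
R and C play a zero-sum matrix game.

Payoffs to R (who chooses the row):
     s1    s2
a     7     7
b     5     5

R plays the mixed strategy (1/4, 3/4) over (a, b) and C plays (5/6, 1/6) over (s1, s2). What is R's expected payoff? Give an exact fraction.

11/2

Against (5/6, 1/6), each row's expected payoff is a: 7; b: 5.
Taking the (1/4, 3/4)-weighted average: (1/4)·(7) + (3/4)·(5) = 11/2.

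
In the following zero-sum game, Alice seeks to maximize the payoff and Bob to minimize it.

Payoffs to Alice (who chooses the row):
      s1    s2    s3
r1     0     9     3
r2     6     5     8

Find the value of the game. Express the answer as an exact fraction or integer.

Column s3 is strictly dominated by s1 for Bob (it gives Alice more in every row).
The remaining 2×2 game on (r1, r2) × (s1, s2) has no saddle point. Let Alice play r1 with probability p; indifference gives 6(1−p) = 9p + 5(1−p), so p = 1/10.
Similarly Bob's optimal q on s1 is 2/5, and the value is 0·(2/5) + (9)·(3/5) = 27/5.

27/5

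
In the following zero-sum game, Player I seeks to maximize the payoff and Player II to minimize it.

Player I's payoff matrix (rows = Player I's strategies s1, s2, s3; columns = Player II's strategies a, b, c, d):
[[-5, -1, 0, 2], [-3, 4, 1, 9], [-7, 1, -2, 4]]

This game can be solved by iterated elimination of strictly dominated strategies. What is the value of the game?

-3

Column c is strictly dominated by a for Player II (-5<0, -3<1, -7<-2); eliminate c.
Column d is strictly dominated by a for Player II (-5<2, -3<9, -7<4); eliminate d.
Row s1 is strictly dominated by row s2 (-3>-5, 4>-1); eliminate s1.
Row s3 is strictly dominated by row s2 (-3>-7, 4>1); eliminate s3.
Column b is strictly dominated by a for Player II (-3<4); eliminate b.
Only (s2, a) remains, with payoff -3.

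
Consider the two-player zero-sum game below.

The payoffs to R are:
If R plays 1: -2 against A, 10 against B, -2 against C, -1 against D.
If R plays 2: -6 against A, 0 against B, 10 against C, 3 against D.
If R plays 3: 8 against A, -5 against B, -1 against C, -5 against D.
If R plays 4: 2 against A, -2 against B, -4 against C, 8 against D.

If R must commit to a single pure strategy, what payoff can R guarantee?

-2

The worst-case payoff for each row is 1: -2, 2: -6, 3: -5, 4: -4.
The best of these is -2.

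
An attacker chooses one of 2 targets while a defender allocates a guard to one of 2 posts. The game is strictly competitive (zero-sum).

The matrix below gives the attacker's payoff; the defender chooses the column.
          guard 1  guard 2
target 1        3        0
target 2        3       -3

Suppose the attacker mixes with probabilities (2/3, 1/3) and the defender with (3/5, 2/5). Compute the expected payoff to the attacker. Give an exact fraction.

7/5

Against (3/5, 2/5), each row's expected payoff is target 1: 9/5; target 2: 3/5.
Taking the (2/3, 1/3)-weighted average: (2/3)·(9/5) + (1/3)·(3/5) = 7/5.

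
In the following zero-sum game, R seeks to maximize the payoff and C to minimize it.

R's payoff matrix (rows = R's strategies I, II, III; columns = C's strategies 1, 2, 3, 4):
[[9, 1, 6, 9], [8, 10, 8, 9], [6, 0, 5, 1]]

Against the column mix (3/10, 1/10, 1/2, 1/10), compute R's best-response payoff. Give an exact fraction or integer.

83/10

I: (9)·(3/10) + (1)·(1/10) + (6)·(1/2) + (9)·(1/10) = 67/10.
II: (8)·(3/10) + (10)·(1/10) + (8)·(1/2) + (9)·(1/10) = 83/10.
III: (6)·(3/10) + (0)·(1/10) + (5)·(1/2) + (1)·(1/10) = 22/5.
The best pure response is II with expected payoff 83/10.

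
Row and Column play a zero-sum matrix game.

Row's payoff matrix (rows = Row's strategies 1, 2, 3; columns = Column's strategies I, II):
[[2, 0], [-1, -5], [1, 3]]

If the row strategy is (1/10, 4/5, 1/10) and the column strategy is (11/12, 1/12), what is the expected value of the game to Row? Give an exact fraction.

Against (11/12, 1/12), each row's expected payoff is 1: 11/6; 2: -4/3; 3: 7/6.
Taking the (1/10, 4/5, 1/10)-weighted average: (1/10)·(11/6) + (4/5)·(-4/3) + (1/10)·(7/6) = -23/30.

-23/30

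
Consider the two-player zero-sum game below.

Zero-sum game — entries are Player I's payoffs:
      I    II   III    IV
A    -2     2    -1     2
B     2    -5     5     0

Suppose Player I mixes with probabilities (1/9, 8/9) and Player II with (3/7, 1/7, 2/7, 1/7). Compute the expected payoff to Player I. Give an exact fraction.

Against (3/7, 1/7, 2/7, 1/7), each row's expected payoff is A: -4/7; B: 11/7.
Taking the (1/9, 8/9)-weighted average: (1/9)·(-4/7) + (8/9)·(11/7) = 4/3.

4/3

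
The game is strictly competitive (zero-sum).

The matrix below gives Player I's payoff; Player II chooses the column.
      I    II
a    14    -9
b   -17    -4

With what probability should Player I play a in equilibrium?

Row minima are -9 and -17, so Player I's maximin is -9; column maxima are 14 and -4, so Player II's minimax is -4. These differ, so the equilibrium is in mixed strategies.
Let Player I play a with probability p. Player II is indifferent when 14p − 17(1−p) = −9p − 4(1−p), giving p = 13/36.

13/36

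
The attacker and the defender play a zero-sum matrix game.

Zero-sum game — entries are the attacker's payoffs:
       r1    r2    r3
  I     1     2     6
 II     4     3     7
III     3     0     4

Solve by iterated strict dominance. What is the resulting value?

Column r3 is strictly dominated by r1 for the defender (1<6, 4<7, 3<4); eliminate r3.
Row I is strictly dominated by row II (4>1, 3>2); eliminate I.
Column r1 is strictly dominated by r2 for the defender (3<4, 0<3); eliminate r1.
Row III is strictly dominated by row II (3>0); eliminate III.
Only (II, r2) remains, with payoff 3.

3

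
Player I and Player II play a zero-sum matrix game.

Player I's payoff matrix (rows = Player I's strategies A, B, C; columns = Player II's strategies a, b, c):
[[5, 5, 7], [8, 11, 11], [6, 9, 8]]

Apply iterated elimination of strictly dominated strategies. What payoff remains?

Row C is strictly dominated by row B (8>6, 11>9, 11>8); eliminate C.
Column c is strictly dominated by a for Player II (5<7, 8<11); eliminate c.
Row A is strictly dominated by row B (8>5, 11>5); eliminate A.
Column b is strictly dominated by a for Player II (8<11); eliminate b.
Only (B, a) remains, with payoff 8.

8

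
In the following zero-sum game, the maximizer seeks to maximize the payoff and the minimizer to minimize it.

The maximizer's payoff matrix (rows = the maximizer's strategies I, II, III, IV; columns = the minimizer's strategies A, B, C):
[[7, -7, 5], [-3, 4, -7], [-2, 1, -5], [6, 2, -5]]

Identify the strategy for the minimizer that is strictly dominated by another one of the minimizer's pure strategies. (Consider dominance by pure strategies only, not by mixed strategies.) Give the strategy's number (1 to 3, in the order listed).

1

The minimizer prefers columns that give the maximizer less. Compare A with C: 5 < 7, -7 < -3, -5 < -2, -5 < 6.
So C strictly dominates A for the minimizer; A is strictly dominated.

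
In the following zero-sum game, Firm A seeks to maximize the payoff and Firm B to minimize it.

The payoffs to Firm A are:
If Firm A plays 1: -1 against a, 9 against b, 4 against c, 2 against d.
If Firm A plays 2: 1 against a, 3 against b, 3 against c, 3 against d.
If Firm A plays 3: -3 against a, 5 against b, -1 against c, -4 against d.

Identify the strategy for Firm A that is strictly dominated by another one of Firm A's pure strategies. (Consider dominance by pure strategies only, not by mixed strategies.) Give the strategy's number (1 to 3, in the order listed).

3

Compare 3 with 1: -1 > -3, 9 > 5, 4 > -1, 2 > -4.
So 1 strictly dominates 3 for Firm A; 3 is strictly dominated.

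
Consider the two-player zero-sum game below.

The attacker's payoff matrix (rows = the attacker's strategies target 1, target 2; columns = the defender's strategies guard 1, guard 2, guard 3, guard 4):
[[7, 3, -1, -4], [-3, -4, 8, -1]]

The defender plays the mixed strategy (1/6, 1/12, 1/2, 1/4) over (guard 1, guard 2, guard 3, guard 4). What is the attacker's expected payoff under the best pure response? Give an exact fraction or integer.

35/12

target 1: (7)·(1/6) + (3)·(1/12) + (-1)·(1/2) + (-4)·(1/4) = -1/12.
target 2: (-3)·(1/6) + (-4)·(1/12) + (8)·(1/2) + (-1)·(1/4) = 35/12.
The best pure response is target 2 with expected payoff 35/12.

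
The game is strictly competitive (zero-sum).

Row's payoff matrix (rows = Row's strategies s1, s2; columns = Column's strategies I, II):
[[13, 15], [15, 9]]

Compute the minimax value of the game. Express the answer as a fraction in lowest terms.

Row minima are 13 and 9, so Row's maximin is 13; column maxima are 15 and 15, so Column's minimax is 15. These differ, so the equilibrium is in mixed strategies.
Let Row play s1 with probability p. Column is indifferent when 13p + 15(1−p) = 15p + 9(1−p), giving p = 3/4.
Let Column play I with probability q. Row is indifferent when 13q + 15(1−q) = 15q + 9(1−q), giving q = 3/4.
The value is 13·(3/4) + (15)·(1/4) = 27/2.

27/2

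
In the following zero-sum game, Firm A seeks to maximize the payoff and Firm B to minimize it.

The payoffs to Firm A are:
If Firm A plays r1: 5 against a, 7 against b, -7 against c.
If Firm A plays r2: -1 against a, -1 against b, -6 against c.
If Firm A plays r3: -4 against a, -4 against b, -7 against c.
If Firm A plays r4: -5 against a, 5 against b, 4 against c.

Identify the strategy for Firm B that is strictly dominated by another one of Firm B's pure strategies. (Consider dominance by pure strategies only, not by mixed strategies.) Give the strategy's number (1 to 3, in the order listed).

Firm B prefers columns that give Firm A less. Compare b with c: -7 < 7, -6 < -1, -7 < -4, 4 < 5.
So c strictly dominates b for Firm B; b is strictly dominated.

2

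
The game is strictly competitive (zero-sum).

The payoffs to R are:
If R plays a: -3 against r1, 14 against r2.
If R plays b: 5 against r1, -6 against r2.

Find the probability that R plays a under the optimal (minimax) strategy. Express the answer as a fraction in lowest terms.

11/28

Row minima are -3 and -6, so R's maximin is -3; column maxima are 5 and 14, so C's minimax is 5. These differ, so the equilibrium is in mixed strategies.
Let R play a with probability p. C is indifferent when −3p + 5(1−p) = 14p − 6(1−p), giving p = 11/28.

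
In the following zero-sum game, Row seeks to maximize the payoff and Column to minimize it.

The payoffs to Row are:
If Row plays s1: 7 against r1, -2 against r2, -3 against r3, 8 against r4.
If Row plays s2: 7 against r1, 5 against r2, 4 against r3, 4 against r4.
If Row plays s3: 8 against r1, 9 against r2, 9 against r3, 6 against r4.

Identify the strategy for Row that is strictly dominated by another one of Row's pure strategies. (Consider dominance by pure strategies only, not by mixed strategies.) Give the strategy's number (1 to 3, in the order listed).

Compare s2 with s3: 8 > 7, 9 > 5, 9 > 4, 6 > 4.
So s3 strictly dominates s2 for Row; s2 is strictly dominated.

2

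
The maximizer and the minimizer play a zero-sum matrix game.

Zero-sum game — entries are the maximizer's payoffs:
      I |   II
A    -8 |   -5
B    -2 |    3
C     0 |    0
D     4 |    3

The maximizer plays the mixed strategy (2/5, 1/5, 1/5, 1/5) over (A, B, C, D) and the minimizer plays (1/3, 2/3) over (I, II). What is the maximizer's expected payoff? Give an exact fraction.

Against (1/3, 2/3), each row's expected payoff is A: -6; B: 4/3; C: 0; D: 10/3.
Taking the (2/5, 1/5, 1/5, 1/5)-weighted average: (2/5)·(-6) + (1/5)·(4/3) + (1/5)·(0) + (1/5)·(10/3) = -22/15.

-22/15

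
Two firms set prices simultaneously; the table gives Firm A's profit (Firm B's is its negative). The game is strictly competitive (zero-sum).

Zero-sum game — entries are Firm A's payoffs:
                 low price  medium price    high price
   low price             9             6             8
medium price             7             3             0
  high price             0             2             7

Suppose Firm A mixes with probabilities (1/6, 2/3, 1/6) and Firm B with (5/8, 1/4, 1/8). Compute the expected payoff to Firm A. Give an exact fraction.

Against (5/8, 1/4, 1/8), each row's expected payoff is low price: 65/8; medium price: 41/8; high price: 11/8.
Taking the (1/6, 2/3, 1/6)-weighted average: (1/6)·(65/8) + (2/3)·(41/8) + (1/6)·(11/8) = 5.

5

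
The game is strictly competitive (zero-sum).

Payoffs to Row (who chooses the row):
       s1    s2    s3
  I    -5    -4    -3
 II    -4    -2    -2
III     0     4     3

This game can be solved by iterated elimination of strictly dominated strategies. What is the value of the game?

0

Row II is strictly dominated by row III (0>-4, 4>-2, 3>-2); eliminate II.
Column s2 is strictly dominated by s1 for Column (-5<-4, 0<4); eliminate s2.
Row I is strictly dominated by row III (0>-5, 3>-3); eliminate I.
Column s3 is strictly dominated by s1 for Column (0<3); eliminate s3.
Only (III, s1) remains, with payoff 0.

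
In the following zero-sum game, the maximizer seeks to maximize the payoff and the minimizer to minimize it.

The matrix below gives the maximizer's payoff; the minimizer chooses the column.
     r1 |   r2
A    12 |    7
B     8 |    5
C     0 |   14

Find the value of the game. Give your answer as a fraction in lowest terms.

168/19

Row B is strictly dominated by row A, so the maximizer never plays it.
The remaining 2×2 game on (A, C) × (r1, r2) has no saddle point. Let the maximizer play A with probability p; indifference gives 12p = 7p + 14(1−p), so p = 14/19.
Similarly the minimizer's optimal q on r1 is 7/19, and the value is 12·(7/19) + (7)·(12/19) = 168/19.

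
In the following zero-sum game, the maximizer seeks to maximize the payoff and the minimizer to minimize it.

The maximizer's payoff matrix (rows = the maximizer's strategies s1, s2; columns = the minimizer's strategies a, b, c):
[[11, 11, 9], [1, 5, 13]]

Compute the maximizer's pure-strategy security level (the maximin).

9

The worst-case payoff for each row is s1: 9, s2: 1.
The best of these is 9.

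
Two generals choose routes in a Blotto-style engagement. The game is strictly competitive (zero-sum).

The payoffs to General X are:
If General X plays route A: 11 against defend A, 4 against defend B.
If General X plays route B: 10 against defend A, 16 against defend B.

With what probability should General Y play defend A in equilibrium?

12/13

Row minima are 4 and 10, so General X's maximin is 10; column maxima are 11 and 16, so General Y's minimax is 11. These differ, so the equilibrium is in mixed strategies.
Let General Y play defend A with probability q. General X is indifferent when 11q + 4(1−q) = 10q + 16(1−q), giving q = 12/13.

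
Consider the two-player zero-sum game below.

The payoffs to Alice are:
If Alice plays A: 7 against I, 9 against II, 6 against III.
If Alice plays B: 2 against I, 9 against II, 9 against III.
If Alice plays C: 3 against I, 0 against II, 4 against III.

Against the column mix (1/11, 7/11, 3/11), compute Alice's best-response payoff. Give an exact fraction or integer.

A: (7)·(1/11) + (9)·(7/11) + (6)·(3/11) = 8.
B: (2)·(1/11) + (9)·(7/11) + (9)·(3/11) = 92/11.
C: (3)·(1/11) + (0)·(7/11) + (4)·(3/11) = 15/11.
The best pure response is B with expected payoff 92/11.

92/11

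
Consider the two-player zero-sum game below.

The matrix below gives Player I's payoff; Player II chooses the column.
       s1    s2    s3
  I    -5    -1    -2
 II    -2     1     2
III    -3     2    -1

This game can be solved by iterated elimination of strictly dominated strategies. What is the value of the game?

-2

Column s3 is strictly dominated by s1 for Player II (-5<-2, -2<2, -3<-1); eliminate s3.
Column s2 is strictly dominated by s1 for Player II (-5<-1, -2<1, -3<2); eliminate s2.
Row III is strictly dominated by row II (-2>-3); eliminate III.
Row I is strictly dominated by row II (-2>-5); eliminate I.
Only (II, s1) remains, with payoff -2.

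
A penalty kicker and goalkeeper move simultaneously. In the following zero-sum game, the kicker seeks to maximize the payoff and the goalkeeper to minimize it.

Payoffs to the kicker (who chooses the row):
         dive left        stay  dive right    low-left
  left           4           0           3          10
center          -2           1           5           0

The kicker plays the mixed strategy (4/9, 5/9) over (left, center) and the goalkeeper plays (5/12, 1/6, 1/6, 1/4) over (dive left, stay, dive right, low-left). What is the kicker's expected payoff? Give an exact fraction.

13/6

Against (5/12, 1/6, 1/6, 1/4), each row's expected payoff is left: 14/3; center: 1/6.
Taking the (4/9, 5/9)-weighted average: (4/9)·(14/3) + (5/9)·(1/6) = 13/6.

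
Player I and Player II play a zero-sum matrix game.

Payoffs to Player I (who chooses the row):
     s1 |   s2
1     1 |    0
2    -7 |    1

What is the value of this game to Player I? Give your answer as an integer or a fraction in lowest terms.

1/9

Row minima are 0 and -7, so Player I's maximin is 0; column maxima are 1 and 1, so Player II's minimax is 1. These differ, so the equilibrium is in mixed strategies.
Let Player I play 1 with probability p. Player II is indifferent when p − 7(1−p) = (1−p), giving p = 8/9.
Let Player II play s1 with probability q. Player I is indifferent when q = −7q + (1−q), giving q = 1/9.
The value is 1·(1/9) + (0)·(8/9) = 1/9.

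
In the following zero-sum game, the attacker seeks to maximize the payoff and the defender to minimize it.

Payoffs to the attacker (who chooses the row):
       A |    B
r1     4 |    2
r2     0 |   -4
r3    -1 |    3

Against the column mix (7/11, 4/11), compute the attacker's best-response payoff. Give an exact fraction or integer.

r1: (4)·(7/11) + (2)·(4/11) = 36/11.
r2: (0)·(7/11) + (-4)·(4/11) = -16/11.
r3: (-1)·(7/11) + (3)·(4/11) = 5/11.
The best pure response is r1 with expected payoff 36/11.

36/11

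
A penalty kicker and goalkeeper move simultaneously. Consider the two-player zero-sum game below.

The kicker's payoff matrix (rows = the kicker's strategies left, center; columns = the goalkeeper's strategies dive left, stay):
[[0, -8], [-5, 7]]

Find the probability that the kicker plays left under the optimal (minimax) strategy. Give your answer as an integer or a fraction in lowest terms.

3/5

Row minima are -8 and -5, so the kicker's maximin is -5; column maxima are 0 and 7, so the goalkeeper's minimax is 0. These differ, so the equilibrium is in mixed strategies.
Let the kicker play left with probability p. The goalkeeper is indifferent when −5(1−p) = −8p + 7(1−p), giving p = 3/5.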